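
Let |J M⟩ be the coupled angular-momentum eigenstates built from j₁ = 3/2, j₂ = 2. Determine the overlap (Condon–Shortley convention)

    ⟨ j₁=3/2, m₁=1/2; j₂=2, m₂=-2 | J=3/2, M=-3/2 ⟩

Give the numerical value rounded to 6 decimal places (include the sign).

j₁+j₂−J=2  J+j₁−j₂=1  J−j₁+j₂=2  j₁+j₂+J+1=6
(j₁±m₁, j₂±m₂, J±M) = (2,1,0,4,0,3)
P² = 32/5
sum k=0..0:
  [0] +1/4 = 1/4
S = 1/4
C² = P²·S² = 2/5 ; C = +0.632456

+0.632456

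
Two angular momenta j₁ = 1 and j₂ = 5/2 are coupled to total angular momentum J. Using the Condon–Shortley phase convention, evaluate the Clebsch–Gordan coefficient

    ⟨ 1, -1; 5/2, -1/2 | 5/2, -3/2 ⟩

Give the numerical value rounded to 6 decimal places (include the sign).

-0.676123

triangle: 1!×1!×4!/7! = 24/5040
(j±m)!: 0!×2!×2!×3!×1!×4! = 576
prefactor² = (2J+1)×Δ×N² = 576/35
  k=1: −1/(1!×0!×1!×1!×0!×3!) = -1/6
Σ = -1/6  ⇒  CG² = 576/35×(-1/6)² = 16/35
CG = −√(16/35) = -0.676123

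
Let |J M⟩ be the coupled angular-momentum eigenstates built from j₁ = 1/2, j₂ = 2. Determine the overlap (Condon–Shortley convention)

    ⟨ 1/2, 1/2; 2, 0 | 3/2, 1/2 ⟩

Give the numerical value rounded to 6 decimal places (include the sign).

√[4·1!0!3!/5! · 1!0!2!2!2!1!] = √(8/5)
  +(−1)^0/∏(0,1,0,2,0,1)! = 1/2  (running 1/2)
⟨..|..⟩ = √(8/5)·(1/2) = +0.632456

+√(2/5) ≈ +0.632456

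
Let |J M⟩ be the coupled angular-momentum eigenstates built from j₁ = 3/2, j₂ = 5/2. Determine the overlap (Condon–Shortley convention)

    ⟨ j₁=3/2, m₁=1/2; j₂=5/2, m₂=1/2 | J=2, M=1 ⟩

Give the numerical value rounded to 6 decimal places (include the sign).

-0.545545  (= −√(25/84))

triangle: 2!·1!·3!/7! = 12/5040
(j±m)!: 2!·1!·3!·2!·3!·1! = 144
prefactor² = (2J+1)·Δ·N² = 12/7
  k=0: +1/(0!·2!·1!·3!·0!·0!) = 1/12
  k=1: −1/(1!·1!·0!·2!·1!·1!) = -1/2
Σ = -5/12  ⇒  CG² = 12/7·(-5/12)² = 25/84
CG = −√(25/84) = -0.545545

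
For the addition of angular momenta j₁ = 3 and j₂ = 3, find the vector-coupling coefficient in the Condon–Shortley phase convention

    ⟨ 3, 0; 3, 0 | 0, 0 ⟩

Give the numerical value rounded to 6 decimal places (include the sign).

−√(1/7) = -0.377964

triangle: 6!*0!*0!/7! = 720/5040
(j±m)!: 3!*3!*3!*3!*0!*0! = 1296
prefactor² = (2J+1)*Δ*N² = 1296/7
  k=3: −1/(3!*3!*0!*0!*0!*0!) = -1/36
Σ = -1/36  ⇒  CG² = 1296/7*(-1/36)² = 1/7
CG = −√(1/7) = -0.377964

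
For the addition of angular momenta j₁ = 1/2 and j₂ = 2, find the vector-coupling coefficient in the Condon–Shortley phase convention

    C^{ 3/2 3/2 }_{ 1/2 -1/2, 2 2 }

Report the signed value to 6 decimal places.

-0.894427

j₁+j₂−J=1  J+j₁−j₂=0  J−j₁+j₂=3  j₁+j₂+J+1=5
(j₁±m₁, j₂±m₂, J±M) = (0,1,4,0,3,0)
P² = 144/5
sum k=1..1:
  [1] −1/6 = -1/6
S = -1/6
C² = P²·S² = 4/5 ; C = -0.894427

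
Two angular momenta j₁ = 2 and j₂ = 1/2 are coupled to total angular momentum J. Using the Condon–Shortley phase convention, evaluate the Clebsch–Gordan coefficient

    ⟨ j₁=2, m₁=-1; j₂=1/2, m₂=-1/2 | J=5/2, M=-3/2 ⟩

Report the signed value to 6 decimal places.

triangle: 0!×4!×1!/6! = 24/720
(j±m)!: 1!×3!×0!×1!×1!×4! = 144
prefactor² = (2J+1)×Δ×N² = 144/5
  k=0: +1/(0!×0!×3!×0!×1!×1!) = 1/6
Σ = 1/6  ⇒  CG² = 144/5×1/6² = 4/5
CG = +√(4/5) = +0.894427

+√(4/5) = +0.894427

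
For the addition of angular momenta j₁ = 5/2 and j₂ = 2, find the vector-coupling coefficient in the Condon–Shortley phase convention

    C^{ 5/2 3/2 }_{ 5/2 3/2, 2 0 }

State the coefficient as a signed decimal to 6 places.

√[6·2!3!2!/8! · 4!1!2!2!4!1!] = √(288/35)
  +(−1)^0/∏(0,2,1,2,2,0)! = 1/8  (running 1/8)
  +(−1)^1/∏(1,1,0,1,3,1)! = -1/6  (running -1/24)
⟨..|..⟩ = √(288/35)·(-1/24) = -0.119523

−√(1/70) ≈ -0.119523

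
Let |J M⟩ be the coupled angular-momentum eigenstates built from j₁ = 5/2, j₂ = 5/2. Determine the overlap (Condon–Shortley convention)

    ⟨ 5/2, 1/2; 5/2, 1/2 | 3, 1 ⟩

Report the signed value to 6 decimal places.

√[7·2!3!3!/9! · 3!2!3!2!4!2!] = √(48/5)
  +(−1)^0/∏(0,2,2,3,1,0)! = 1/24  (running 1/24)
  +(−1)^1/∏(1,1,1,2,2,1)! = -1/4  (running -5/24)
  +(−1)^2/∏(2,0,0,1,3,2)! = 1/24  (running -1/6)
⟨..|..⟩ = √(48/5)·(-1/6) = -0.516398

−√(4/15) ≈ -0.516398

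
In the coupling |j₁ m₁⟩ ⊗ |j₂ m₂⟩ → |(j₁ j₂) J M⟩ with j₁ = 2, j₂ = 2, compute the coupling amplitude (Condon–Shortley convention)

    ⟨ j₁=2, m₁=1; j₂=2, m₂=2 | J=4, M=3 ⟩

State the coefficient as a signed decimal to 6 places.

√[9·0!4!4!/9! · 3!1!4!0!7!1!] = √(10368)
  +(−1)^0/∏(0,0,1,4,3,0)! = 1/144  (running 1/144)
⟨..|..⟩ = √(10368)·(1/144) = +0.707107

+√(1/2) ≈ +0.707107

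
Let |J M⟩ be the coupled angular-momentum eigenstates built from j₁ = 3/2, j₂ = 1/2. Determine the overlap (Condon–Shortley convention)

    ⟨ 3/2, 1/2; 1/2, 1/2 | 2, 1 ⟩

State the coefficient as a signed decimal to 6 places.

+0.866025  (= +√(3/4))

triangle: 0!×3!×1!/5! = 6/120
(j±m)!: 2!×1!×1!×0!×3!×1! = 12
prefactor² = (2J+1)×Δ×N² = 3
  k=0: +1/(0!×0!×1!×1!×2!×0!) = 1/2
Σ = 1/2  ⇒  CG² = 3×1/2² = 3/4
CG = +√(3/4) = +0.866025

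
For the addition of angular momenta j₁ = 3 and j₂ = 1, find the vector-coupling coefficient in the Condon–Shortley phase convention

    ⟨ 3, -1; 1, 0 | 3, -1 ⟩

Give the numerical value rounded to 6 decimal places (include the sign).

−√(1/12) ≈ -0.288675

√[7·1!5!1!/8! · 2!4!1!1!2!4!] = √(48)
  +(−1)^0/∏(0,1,4,1,1,0)! = 1/24  (running 1/24)
  +(−1)^1/∏(1,0,3,0,2,1)! = -1/12  (running -1/24)
⟨..|..⟩ = √(48)·(-1/24) = -0.288675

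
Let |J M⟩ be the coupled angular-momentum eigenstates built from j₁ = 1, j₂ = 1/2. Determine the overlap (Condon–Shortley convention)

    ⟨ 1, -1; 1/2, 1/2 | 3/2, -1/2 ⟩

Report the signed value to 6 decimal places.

triangle: 0!*2!*1!/4! = 2/24
(j±m)!: 0!*2!*1!*0!*1!*2! = 4
prefactor² = (2J+1)*Δ*N² = 4/3
  k=0: +1/(0!*0!*2!*1!*0!*0!) = 1/2
Σ = 1/2  ⇒  CG² = 4/3*1/2² = 1/3
CG = +√(1/3) = +0.577350

+√(1/3) ≈ +0.577350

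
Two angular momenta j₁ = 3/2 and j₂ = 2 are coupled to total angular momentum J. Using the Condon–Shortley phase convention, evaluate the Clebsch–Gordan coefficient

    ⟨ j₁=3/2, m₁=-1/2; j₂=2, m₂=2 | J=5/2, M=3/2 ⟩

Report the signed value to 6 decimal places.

triangle: 1!*2!*3!/7! = 12/5040
(j±m)!: 1!*2!*4!*0!*4!*1! = 1152
prefactor² = (2J+1)*Δ*N² = 576/35
  k=1: −1/(1!*0!*1!*3!*1!*0!) = -1/6
Σ = -1/6  ⇒  CG² = 576/35*(-1/6)² = 16/35
CG = −√(16/35) = -0.676123

-0.676123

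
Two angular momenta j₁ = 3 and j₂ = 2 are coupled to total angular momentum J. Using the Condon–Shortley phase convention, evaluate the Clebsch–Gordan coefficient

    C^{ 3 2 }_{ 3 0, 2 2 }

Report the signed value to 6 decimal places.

triangle: 2!·4!·2!/9! = 96/362880
(j±m)!: 3!·3!·4!·0!·5!·1! = 103680
prefactor² = (2J+1)·Δ·N² = 192
  k=2: +1/(2!·0!·1!·2!·3!·0!) = 1/24
Σ = 1/24  ⇒  CG² = 192·1/24² = 1/3
CG = +√(1/3) = +0.577350

+√(1/3) = +0.577350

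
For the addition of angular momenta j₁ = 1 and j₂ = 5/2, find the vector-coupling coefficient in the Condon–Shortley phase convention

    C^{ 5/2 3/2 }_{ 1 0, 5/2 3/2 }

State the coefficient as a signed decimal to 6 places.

-0.507093

j₁+j₂−J=1  J+j₁−j₂=1  J−j₁+j₂=4  j₁+j₂+J+1=7
(j₁±m₁, j₂±m₂, J±M) = (1,1,4,1,4,1)
P² = 576/35
sum k=0..1:
  [0] +1/24 = 1/24
  [1] −1/6 = -1/6
S = -1/8
C² = P²·S² = 9/35 ; C = -0.507093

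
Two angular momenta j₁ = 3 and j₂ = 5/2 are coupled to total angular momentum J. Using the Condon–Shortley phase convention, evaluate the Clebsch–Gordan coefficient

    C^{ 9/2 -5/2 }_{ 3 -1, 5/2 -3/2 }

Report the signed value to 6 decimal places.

triangle: 1!×5!×4!/11! = 2880/39916800
(j±m)!: 2!×4!×1!×4!×2!×7! = 11612160
prefactor² = (2J+1)×Δ×N² = 92160/11
  k=0: +1/(0!×1!×4!×1!×1!×3!) = 1/144
  k=1: −1/(1!×0!×3!×0!×2!×4!) = -1/288
Σ = 1/288  ⇒  CG² = 92160/11×1/288² = 10/99
CG = +√(10/99) = +0.317821

+0.317821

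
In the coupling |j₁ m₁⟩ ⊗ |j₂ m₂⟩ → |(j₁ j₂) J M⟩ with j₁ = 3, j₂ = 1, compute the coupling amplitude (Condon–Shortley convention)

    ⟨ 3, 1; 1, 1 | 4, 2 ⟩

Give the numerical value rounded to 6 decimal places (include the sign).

j₁+j₂−J=0  J+j₁−j₂=6  J−j₁+j₂=2  j₁+j₂+J+1=9
(j₁±m₁, j₂±m₂, J±M) = (4,2,2,0,6,2)
P² = 34560/7
sum k=0..0:
  [0] +1/96 = 1/96
S = 1/96
C² = P²·S² = 15/28 ; C = +0.731925

+0.731925  (= +√(15/28))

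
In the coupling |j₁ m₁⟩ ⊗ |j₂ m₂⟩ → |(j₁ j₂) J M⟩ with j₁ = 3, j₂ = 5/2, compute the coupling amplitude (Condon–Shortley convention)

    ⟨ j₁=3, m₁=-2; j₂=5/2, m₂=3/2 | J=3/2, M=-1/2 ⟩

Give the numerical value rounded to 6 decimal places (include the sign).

-0.218218

√[4·4!2!1!/8! · 1!5!4!1!1!2!] = √(192/7)
  +(−1)^3/∏(3,1,2,1,0,0)! = -1/12  (running -1/12)
  +(−1)^4/∏(4,0,1,0,1,1)! = 1/24  (running -1/24)
⟨..|..⟩ = √(192/7)·(-1/24) = -0.218218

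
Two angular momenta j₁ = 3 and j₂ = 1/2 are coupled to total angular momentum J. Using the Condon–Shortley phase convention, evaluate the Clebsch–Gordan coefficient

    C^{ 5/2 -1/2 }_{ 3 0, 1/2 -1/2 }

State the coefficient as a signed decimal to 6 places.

+√(3/7) ≈ +0.654654

triangle: 1!*5!*0!/7! = 120/5040
(j±m)!: 3!*3!*0!*1!*2!*3! = 432
prefactor² = (2J+1)*Δ*N² = 432/7
  k=0: +1/(0!*1!*3!*0!*2!*0!) = 1/12
Σ = 1/12  ⇒  CG² = 432/7*1/12² = 3/7
CG = +√(3/7) = +0.654654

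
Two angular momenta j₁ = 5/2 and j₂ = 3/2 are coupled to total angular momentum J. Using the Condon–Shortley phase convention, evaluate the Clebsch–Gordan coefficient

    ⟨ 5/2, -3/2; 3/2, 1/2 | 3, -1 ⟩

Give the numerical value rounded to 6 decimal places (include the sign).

-0.639010

triangle: 1!×4!×2!/8! = 48/40320
(j±m)!: 1!×4!×2!×1!×2!×4! = 2304
prefactor² = (2J+1)×Δ×N² = 96/5
  k=0: +1/(0!×1!×4!×2!×0!×0!) = 1/48
  k=1: −1/(1!×0!×3!×1!×1!×1!) = -1/6
Σ = -7/48  ⇒  CG² = 96/5×(-7/48)² = 49/120
CG = −√(49/120) = -0.639010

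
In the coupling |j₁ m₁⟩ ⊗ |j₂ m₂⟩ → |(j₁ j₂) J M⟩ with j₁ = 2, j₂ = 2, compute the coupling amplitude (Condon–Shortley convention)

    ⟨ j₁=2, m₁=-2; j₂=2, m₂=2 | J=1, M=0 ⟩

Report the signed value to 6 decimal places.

triangle: 3!*1!*1!/6! = 6/720
(j±m)!: 0!*4!*4!*0!*1!*1! = 576
prefactor² = (2J+1)*Δ*N² = 72/5
  k=3: −1/(3!*0!*1!*1!*0!*0!) = -1/6
Σ = -1/6  ⇒  CG² = 72/5*(-1/6)² = 2/5
CG = −√(2/5) = -0.632456

−√(2/5) ≈ -0.632456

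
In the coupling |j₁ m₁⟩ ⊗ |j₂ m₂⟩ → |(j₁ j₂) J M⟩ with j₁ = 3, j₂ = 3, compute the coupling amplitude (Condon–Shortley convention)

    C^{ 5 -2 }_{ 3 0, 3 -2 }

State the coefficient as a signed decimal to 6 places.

+√(1/3) = +0.577350

√[11·1!5!5!/12! · 3!3!1!5!3!7!] = √(43200)
  +(−1)^0/∏(0,1,3,1,2,4)! = 1/288  (running 1/288)
  +(−1)^1/∏(1,0,2,0,3,5)! = -1/1440  (running 1/360)
⟨..|..⟩ = √(43200)·(1/360) = +0.577350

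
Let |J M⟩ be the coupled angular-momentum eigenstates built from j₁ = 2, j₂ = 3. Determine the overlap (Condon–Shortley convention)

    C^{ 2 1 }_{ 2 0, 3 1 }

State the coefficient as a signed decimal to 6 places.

triangle: 3!*1!*3!/8! = 36/40320
(j±m)!: 2!*2!*4!*2!*3!*1! = 1152
prefactor² = (2J+1)*Δ*N² = 36/7
  k=1: −1/(1!*2!*1!*3!*0!*0!) = -1/12
  k=2: +1/(2!*1!*0!*2!*1!*1!) = 1/4
Σ = 1/6  ⇒  CG² = 36/7*1/6² = 1/7
CG = +√(1/7) = +0.377964

+0.377964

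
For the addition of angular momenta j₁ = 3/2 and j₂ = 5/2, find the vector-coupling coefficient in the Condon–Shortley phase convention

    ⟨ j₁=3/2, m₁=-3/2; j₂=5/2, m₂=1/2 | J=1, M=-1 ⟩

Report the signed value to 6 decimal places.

√[3·3!0!2!/6! · 0!3!3!2!0!2!] = √(36/5)
  +(−1)^3/∏(3,0,0,0,0,2)! = -1/12  (running -1/12)
⟨..|..⟩ = √(36/5)·(-1/12) = -0.223607

-0.223607  (= −√(1/20))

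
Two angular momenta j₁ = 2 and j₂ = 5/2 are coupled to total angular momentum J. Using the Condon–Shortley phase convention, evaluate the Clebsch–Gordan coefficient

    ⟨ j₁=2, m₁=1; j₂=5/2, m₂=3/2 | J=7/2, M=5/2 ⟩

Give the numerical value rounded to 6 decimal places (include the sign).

√[8·1!3!4!/9! · 3!1!4!1!6!1!] = √(2304/7)
  +(−1)^0/∏(0,1,1,4,2,0)! = 1/48  (running 1/48)
  +(−1)^1/∏(1,0,0,3,3,1)! = -1/36  (running -1/144)
⟨..|..⟩ = √(2304/7)·(-1/144) = -0.125988

-0.125988  (= −√(1/63))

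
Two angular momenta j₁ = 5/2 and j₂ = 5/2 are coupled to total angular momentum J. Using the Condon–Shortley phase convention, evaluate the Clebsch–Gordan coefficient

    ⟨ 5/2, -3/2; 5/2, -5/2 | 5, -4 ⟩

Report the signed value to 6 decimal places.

+√(1/2) ≈ +0.707107

triangle: 0!×5!×5!/11! = 14400/39916800
(j±m)!: 1!×4!×0!×5!×1!×9! = 1045094400
prefactor² = (2J+1)×Δ×N² = 4147200
  k=0: +1/(0!×0!×4!×0!×1!×5!) = 1/2880
Σ = 1/2880  ⇒  CG² = 4147200×1/2880² = 1/2
CG = +√(1/2) = +0.707107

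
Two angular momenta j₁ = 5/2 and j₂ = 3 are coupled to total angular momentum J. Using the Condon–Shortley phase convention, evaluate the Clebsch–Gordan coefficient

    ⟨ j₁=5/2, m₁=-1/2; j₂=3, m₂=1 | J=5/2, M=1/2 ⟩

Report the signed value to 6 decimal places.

triangle: 3!·2!·3!/9! = 72/362880
(j±m)!: 2!·3!·4!·2!·3!·2! = 6912
prefactor² = (2J+1)·Δ·N² = 288/35
  k=1: −1/(1!·2!·2!·3!·0!·0!) = -1/24
  k=2: +1/(2!·1!·1!·2!·1!·1!) = 1/4
  k=3: −1/(3!·0!·0!·1!·2!·2!) = -1/24
Σ = 1/6  ⇒  CG² = 288/35·1/6² = 8/35
CG = +√(8/35) = +0.478091

+0.478091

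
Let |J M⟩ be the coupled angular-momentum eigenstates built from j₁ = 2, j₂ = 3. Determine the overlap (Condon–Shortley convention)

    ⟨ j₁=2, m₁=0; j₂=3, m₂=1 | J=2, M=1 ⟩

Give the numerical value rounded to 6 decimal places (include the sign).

+0.377964

j₁+j₂−J=3  J+j₁−j₂=1  J−j₁+j₂=3  j₁+j₂+J+1=8
(j₁±m₁, j₂±m₂, J±M) = (2,2,4,2,3,1)
P² = 36/7
sum k=1..2:
  [1] −1/12 = -1/12
  [2] +1/4 = 1/4
S = 1/6
C² = P²·S² = 1/7 ; C = +0.377964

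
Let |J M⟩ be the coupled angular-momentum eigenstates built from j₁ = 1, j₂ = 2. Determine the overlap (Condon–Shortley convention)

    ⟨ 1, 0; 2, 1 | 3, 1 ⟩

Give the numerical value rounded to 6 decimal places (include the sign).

j₁+j₂−J=0  J+j₁−j₂=2  J−j₁+j₂=4  j₁+j₂+J+1=7
(j₁±m₁, j₂±m₂, J±M) = (1,1,3,1,4,2)
P² = 96/5
sum k=0..0:
  [0] +1/6 = 1/6
S = 1/6
C² = P²·S² = 8/15 ; C = +0.730297

+0.730297  (= +√(8/15))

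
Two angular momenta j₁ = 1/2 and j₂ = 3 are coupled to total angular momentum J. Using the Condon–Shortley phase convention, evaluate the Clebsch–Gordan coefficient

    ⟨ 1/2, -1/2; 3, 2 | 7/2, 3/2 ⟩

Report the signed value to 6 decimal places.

√[8·0!1!6!/8! · 0!1!5!1!5!2!] = √(28800/7)
  +(−1)^0/∏(0,0,1,5,0,1)! = 1/120  (running 1/120)
⟨..|..⟩ = √(28800/7)·(1/120) = +0.534522

+0.534522  (= +√(2/7))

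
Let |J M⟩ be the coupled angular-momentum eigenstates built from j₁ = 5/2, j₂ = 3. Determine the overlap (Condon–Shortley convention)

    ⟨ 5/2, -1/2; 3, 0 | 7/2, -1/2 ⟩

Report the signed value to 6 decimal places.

-0.436436  (= −√(4/21))

√[8·2!3!4!/10! · 2!3!3!3!3!4!] = √(6912/175)
  +(−1)^0/∏(0,2,3,3,0,1)! = 1/72  (running 1/72)
  +(−1)^1/∏(1,1,2,2,1,2)! = -1/8  (running -1/9)
  +(−1)^2/∏(2,0,1,1,2,3)! = 1/24  (running -5/72)
⟨..|..⟩ = √(6912/175)·(-5/72) = -0.436436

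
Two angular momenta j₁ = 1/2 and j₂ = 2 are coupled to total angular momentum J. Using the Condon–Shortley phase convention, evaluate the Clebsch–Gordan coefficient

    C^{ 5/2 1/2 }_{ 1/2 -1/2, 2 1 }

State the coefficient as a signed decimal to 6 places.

√[6·0!1!4!/6! · 0!1!3!1!3!2!] = √(72/5)
  +(−1)^0/∏(0,0,1,3,0,1)! = 1/6  (running 1/6)
⟨..|..⟩ = √(72/5)·(1/6) = +0.632456

+√(2/5) = +0.632456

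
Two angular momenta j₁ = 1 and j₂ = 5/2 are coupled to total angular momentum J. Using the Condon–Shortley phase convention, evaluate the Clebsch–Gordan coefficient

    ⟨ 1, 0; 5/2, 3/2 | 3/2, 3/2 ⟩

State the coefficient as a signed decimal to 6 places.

j₁+j₂−J=2  J+j₁−j₂=0  J−j₁+j₂=3  j₁+j₂+J+1=6
(j₁±m₁, j₂±m₂, J±M) = (1,1,4,1,3,0)
P² = 48/5
sum k=1..1:
  [1] −1/6 = -1/6
S = -1/6
C² = P²·S² = 4/15 ; C = -0.516398

-0.516398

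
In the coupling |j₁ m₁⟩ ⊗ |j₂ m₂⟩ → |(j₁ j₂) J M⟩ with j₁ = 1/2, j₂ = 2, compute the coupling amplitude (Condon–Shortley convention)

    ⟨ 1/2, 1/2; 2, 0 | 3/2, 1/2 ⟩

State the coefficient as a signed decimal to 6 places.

j₁+j₂−J=1  J+j₁−j₂=0  J−j₁+j₂=3  j₁+j₂+J+1=5
(j₁±m₁, j₂±m₂, J±M) = (1,0,2,2,2,1)
P² = 8/5
sum k=0..0:
  [0] +1/2 = 1/2
S = 1/2
C² = P²·S² = 2/5 ; C = +0.632456

+√(2/5) = +0.632456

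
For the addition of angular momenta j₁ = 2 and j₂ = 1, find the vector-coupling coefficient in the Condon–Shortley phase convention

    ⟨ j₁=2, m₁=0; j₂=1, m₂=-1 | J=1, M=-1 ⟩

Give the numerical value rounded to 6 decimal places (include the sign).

+√(1/10) = +0.316228

j₁+j₂−J=2  J+j₁−j₂=2  J−j₁+j₂=0  j₁+j₂+J+1=5
(j₁±m₁, j₂±m₂, J±M) = (2,2,0,2,0,2)
P² = 8/5
sum k=0..0:
  [0] +1/4 = 1/4
S = 1/4
C² = P²·S² = 1/10 ; C = +0.316228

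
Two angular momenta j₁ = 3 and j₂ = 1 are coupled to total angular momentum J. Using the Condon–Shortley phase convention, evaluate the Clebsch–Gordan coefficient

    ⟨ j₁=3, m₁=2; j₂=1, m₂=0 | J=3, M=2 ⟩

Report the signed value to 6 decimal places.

j₁+j₂−J=1  J+j₁−j₂=5  J−j₁+j₂=1  j₁+j₂+J+1=8
(j₁±m₁, j₂±m₂, J±M) = (5,1,1,1,5,1)
P² = 300
sum k=0..1:
  [0] +1/24 = 1/24
  [1] −1/120 = -1/120
S = 1/30
C² = P²·S² = 1/3 ; C = +0.577350

+√(1/3) ≈ +0.577350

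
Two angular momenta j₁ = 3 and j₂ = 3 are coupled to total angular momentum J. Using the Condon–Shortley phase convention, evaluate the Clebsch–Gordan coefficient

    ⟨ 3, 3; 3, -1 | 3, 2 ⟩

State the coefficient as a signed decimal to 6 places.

√[7·3!3!3!/10! · 6!0!2!4!5!1!] = √(1728)
  +(−1)^0/∏(0,3,0,2,3,1)! = 1/72  (running 1/72)
⟨..|..⟩ = √(1728)·(1/72) = +0.577350

+0.577350  (= +√(1/3))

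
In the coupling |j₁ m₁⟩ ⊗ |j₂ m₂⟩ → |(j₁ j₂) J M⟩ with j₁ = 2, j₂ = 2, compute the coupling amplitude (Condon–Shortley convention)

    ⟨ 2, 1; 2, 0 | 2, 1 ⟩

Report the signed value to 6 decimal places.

j₁+j₂−J=2  J+j₁−j₂=2  J−j₁+j₂=2  j₁+j₂+J+1=7
(j₁±m₁, j₂±m₂, J±M) = (3,1,2,2,3,1)
P² = 8/7
sum k=0..1:
  [0] +1/4 = 1/4
  [1] −1/2 = -1/2
S = -1/4
C² = P²·S² = 1/14 ; C = -0.267261

−√(1/14) ≈ -0.267261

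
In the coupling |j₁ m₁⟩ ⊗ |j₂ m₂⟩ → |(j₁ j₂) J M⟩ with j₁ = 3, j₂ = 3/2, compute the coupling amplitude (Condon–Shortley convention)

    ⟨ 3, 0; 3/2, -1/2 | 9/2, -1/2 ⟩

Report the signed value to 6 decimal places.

j₁+j₂−J=0  J+j₁−j₂=6  J−j₁+j₂=3  j₁+j₂+J+1=10
(j₁±m₁, j₂±m₂, J±M) = (3,3,1,2,4,5)
P² = 17280/7
sum k=0..0:
  [0] +1/72 = 1/72
S = 1/72
C² = P²·S² = 10/21 ; C = +0.690066

+0.690066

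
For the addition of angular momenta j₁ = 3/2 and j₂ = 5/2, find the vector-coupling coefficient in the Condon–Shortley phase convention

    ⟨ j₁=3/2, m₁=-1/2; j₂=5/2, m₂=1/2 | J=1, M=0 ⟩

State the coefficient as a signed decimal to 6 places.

√[3·3!0!2!/6! · 1!2!3!2!1!1!] = √(6/5)
  +(−1)^2/∏(2,1,0,1,0,1)! = 1/2  (running 1/2)
⟨..|..⟩ = √(6/5)·(1/2) = +0.547723

+0.547723  (= +√(3/10))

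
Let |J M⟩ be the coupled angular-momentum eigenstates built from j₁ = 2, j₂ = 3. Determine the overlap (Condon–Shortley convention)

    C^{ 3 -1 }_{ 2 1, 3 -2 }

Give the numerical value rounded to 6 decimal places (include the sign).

triangle: 2!·2!·4!/9! = 96/362880
(j±m)!: 3!·1!·1!·5!·2!·4! = 34560
prefactor² = (2J+1)·Δ·N² = 64
  k=0: +1/(0!·2!·1!·1!·1!·3!) = 1/12
  k=1: −1/(1!·1!·0!·0!·2!·4!) = -1/48
Σ = 1/16  ⇒  CG² = 64·1/16² = 1/4
CG = +√(1/4) = +0.500000

+√(1/4) ≈ +0.500000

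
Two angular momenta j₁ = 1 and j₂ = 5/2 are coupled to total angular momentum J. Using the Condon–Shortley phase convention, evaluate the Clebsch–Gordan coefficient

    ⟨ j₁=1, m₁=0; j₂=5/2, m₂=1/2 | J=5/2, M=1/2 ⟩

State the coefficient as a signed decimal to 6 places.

-0.169031  (= −√(1/35))

triangle: 1!*1!*4!/7! = 24/5040
(j±m)!: 1!*1!*3!*2!*3!*2! = 144
prefactor² = (2J+1)*Δ*N² = 144/35
  k=0: +1/(0!*1!*1!*3!*0!*1!) = 1/6
  k=1: −1/(1!*0!*0!*2!*1!*2!) = -1/4
Σ = -1/12  ⇒  CG² = 144/35*(-1/12)² = 1/35
CG = −√(1/35) = -0.169031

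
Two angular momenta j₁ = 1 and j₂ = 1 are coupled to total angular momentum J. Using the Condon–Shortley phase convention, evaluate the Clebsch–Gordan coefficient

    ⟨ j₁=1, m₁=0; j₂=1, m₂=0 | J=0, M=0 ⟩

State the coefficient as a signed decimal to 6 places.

-0.577350

triangle: 2!×0!×0!/3! = 2/6
(j±m)!: 1!×1!×1!×1!×0!×0! = 1
prefactor² = (2J+1)×Δ×N² = 1/3
  k=1: −1/(1!×1!×0!×0!×0!×0!) = -1
Σ = -1  ⇒  CG² = 1/3×(-1)² = 1/3
CG = −√(1/3) = -0.577350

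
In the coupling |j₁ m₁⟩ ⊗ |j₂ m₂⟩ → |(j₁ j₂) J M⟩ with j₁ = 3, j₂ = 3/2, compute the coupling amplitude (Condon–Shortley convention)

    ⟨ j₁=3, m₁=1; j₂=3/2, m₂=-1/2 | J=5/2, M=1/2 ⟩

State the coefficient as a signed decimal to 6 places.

√[6·2!4!1!/8! · 4!2!1!2!3!2!] = √(288/35)
  +(−1)^0/∏(0,2,2,1,2,0)! = 1/8  (running 1/8)
  +(−1)^1/∏(1,1,1,0,3,1)! = -1/6  (running -1/24)
⟨..|..⟩ = √(288/35)·(-1/24) = -0.119523

−√(1/70) = -0.119523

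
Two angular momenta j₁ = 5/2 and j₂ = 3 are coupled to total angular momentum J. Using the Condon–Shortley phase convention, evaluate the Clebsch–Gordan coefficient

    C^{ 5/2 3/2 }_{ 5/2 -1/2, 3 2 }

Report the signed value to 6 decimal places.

j₁+j₂−J=3  J+j₁−j₂=2  J−j₁+j₂=3  j₁+j₂+J+1=9
(j₁±m₁, j₂±m₂, J±M) = (2,3,5,1,4,1)
P² = 288/7
sum k=2..3:
  [2] +1/12 = 1/12
  [3] −1/24 = -1/24
S = 1/24
C² = P²·S² = 1/14 ; C = +0.267261

+0.267261  (= +√(1/14))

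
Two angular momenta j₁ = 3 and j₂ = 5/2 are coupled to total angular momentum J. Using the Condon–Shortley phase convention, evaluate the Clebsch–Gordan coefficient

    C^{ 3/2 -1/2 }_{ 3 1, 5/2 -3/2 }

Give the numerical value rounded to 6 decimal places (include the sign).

j₁+j₂−J=4  J+j₁−j₂=2  J−j₁+j₂=1  j₁+j₂+J+1=8
(j₁±m₁, j₂±m₂, J±M) = (4,2,1,4,1,2)
P² = 384/35
sum k=0..1:
  [0] +1/48 = 1/48
  [1] −1/6 = -1/6
S = -7/48
C² = P²·S² = 7/30 ; C = -0.483046

-0.483046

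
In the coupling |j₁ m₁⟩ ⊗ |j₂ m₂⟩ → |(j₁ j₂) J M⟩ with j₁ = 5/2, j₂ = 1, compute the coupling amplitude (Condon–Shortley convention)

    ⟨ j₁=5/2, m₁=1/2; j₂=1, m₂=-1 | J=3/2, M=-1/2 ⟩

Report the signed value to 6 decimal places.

√[4·2!3!0!/6! · 3!2!0!2!1!2!] = √(16/5)
  +(−1)^0/∏(0,2,2,0,1,0)! = 1/4  (running 1/4)
⟨..|..⟩ = √(16/5)·(1/4) = +0.447214

+√(1/5) ≈ +0.447214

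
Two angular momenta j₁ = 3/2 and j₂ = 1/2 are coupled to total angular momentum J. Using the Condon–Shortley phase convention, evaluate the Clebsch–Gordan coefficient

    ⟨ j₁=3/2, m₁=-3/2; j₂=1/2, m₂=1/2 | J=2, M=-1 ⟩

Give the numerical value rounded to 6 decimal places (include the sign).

+√(1/4) ≈ +0.500000

√[5·0!3!1!/5! · 0!3!1!0!1!3!] = √(9)
  +(−1)^0/∏(0,0,3,1,0,0)! = 1/6  (running 1/6)
⟨..|..⟩ = √(9)·(1/6) = +0.500000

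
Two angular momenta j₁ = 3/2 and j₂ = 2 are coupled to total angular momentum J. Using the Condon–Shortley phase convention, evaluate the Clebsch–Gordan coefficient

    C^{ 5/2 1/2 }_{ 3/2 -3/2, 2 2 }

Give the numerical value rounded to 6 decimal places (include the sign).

triangle: 1!*2!*3!/7! = 12/5040
(j±m)!: 0!*3!*4!*0!*3!*2! = 1728
prefactor² = (2J+1)*Δ*N² = 864/35
  k=1: −1/(1!*0!*2!*3!*0!*0!) = -1/12
Σ = -1/12  ⇒  CG² = 864/35*(-1/12)² = 6/35
CG = −√(6/35) = -0.414039

-0.414039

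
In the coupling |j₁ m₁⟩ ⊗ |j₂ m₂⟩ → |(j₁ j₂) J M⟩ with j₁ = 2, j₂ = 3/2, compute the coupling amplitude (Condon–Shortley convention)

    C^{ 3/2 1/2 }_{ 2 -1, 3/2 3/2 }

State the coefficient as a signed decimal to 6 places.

j₁+j₂−J=2  J+j₁−j₂=2  J−j₁+j₂=1  j₁+j₂+J+1=6
(j₁±m₁, j₂±m₂, J±M) = (1,3,3,0,2,1)
P² = 8/5
sum k=2..2:
  [2] +1/2 = 1/2
S = 1/2
C² = P²·S² = 2/5 ; C = +0.632456

+√(2/5) = +0.632456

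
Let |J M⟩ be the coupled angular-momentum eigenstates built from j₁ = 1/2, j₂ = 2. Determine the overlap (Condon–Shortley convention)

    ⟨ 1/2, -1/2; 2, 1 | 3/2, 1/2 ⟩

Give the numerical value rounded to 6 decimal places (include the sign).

-0.774597  (= −√(3/5))

√[4·1!0!3!/5! · 0!1!3!1!2!1!] = √(12/5)
  +(−1)^1/∏(1,0,0,2,0,1)! = -1/2  (running -1/2)
⟨..|..⟩ = √(12/5)·(-1/2) = -0.774597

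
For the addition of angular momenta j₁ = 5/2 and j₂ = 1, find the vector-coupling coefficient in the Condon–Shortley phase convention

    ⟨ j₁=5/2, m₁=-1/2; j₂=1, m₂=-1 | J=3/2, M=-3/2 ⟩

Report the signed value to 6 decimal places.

√[4·2!3!0!/6! · 2!3!0!2!0!3!] = √(48/5)
  +(−1)^0/∏(0,2,3,0,0,0)! = 1/12  (running 1/12)
⟨..|..⟩ = √(48/5)·(1/12) = +0.258199

+√(1/15) ≈ +0.258199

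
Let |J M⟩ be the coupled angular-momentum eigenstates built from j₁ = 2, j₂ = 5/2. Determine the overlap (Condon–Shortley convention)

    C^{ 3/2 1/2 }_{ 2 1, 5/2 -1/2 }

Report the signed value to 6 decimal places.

−√(5/21) ≈ -0.487950

√[4·3!1!2!/7! · 3!1!2!3!2!1!] = √(48/35)
  +(−1)^0/∏(0,3,1,2,0,0)! = 1/12  (running 1/12)
  +(−1)^1/∏(1,2,0,1,1,1)! = -1/2  (running -5/12)
⟨..|..⟩ = √(48/35)·(-5/12) = -0.487950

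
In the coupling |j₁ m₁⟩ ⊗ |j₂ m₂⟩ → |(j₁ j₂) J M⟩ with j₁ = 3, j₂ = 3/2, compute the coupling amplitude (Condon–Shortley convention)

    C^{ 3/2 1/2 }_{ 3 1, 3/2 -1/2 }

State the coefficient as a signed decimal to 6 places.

-0.585540  (= −√(12/35))

triangle: 3!·3!·0!/7! = 36/5040
(j±m)!: 4!·2!·1!·2!·2!·1! = 192
prefactor² = (2J+1)·Δ·N² = 192/35
  k=1: −1/(1!·2!·1!·0!·2!·0!) = -1/4
Σ = -1/4  ⇒  CG² = 192/35·(-1/4)² = 12/35
CG = −√(12/35) = -0.585540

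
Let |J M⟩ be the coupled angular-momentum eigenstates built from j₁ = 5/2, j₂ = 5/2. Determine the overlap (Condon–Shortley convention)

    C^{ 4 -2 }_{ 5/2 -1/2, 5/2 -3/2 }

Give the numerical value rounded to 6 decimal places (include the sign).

triangle: 1!*4!*4!/10! = 576/3628800
(j±m)!: 2!*3!*1!*4!*2!*6! = 414720
prefactor² = (2J+1)*Δ*N² = 20736/35
  k=0: +1/(0!*1!*3!*1!*1!*3!) = 1/36
  k=1: −1/(1!*0!*2!*0!*2!*4!) = -1/96
Σ = 5/288  ⇒  CG² = 20736/35*5/288² = 5/28
CG = +√(5/28) = +0.422577

+√(5/28) ≈ +0.422577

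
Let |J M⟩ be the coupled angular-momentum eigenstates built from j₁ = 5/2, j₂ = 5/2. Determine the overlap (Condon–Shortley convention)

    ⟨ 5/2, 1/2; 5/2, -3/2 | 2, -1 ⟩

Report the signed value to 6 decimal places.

−√(1/7) ≈ -0.377964

√[5·3!2!2!/8! · 3!2!1!4!1!3!] = √(36/7)
  +(−1)^0/∏(0,3,2,1,0,1)! = 1/12  (running 1/12)
  +(−1)^1/∏(1,2,1,0,1,2)! = -1/4  (running -1/6)
⟨..|..⟩ = √(36/7)·(-1/6) = -0.377964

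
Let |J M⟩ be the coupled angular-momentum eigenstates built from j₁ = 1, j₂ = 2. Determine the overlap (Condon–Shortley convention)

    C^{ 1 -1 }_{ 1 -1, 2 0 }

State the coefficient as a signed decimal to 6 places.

√[3·2!0!2!/5! · 0!2!2!2!0!2!] = √(8/5)
  +(−1)^2/∏(2,0,0,0,0,2)! = 1/4  (running 1/4)
⟨..|..⟩ = √(8/5)·(1/4) = +0.316228

+√(1/10) = +0.316228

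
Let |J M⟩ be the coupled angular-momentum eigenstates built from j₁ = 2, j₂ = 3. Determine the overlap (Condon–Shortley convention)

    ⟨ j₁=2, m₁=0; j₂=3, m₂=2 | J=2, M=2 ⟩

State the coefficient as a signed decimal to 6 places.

j₁+j₂−J=3  J+j₁−j₂=1  J−j₁+j₂=3  j₁+j₂+J+1=8
(j₁±m₁, j₂±m₂, J±M) = (2,2,5,1,4,0)
P² = 360/7
sum k=2..2:
  [2] +1/12 = 1/12
S = 1/12
C² = P²·S² = 5/14 ; C = +0.597614

+√(5/14) = +0.597614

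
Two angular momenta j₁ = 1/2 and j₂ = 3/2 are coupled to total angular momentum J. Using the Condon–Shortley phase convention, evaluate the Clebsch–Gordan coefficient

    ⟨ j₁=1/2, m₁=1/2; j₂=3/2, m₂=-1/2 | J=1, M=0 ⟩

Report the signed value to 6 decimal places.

+0.707107  (= +√(1/2))

j₁+j₂−J=1  J+j₁−j₂=0  J−j₁+j₂=2  j₁+j₂+J+1=4
(j₁±m₁, j₂±m₂, J±M) = (1,0,1,2,1,1)
P² = 1/2
sum k=0..0:
  [0] +1/1 = 1
S = 1
C² = P²·S² = 1/2 ; C = +0.707107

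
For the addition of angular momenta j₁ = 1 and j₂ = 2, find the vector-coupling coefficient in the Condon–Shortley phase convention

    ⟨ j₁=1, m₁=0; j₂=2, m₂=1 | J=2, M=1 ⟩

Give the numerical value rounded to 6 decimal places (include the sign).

j₁+j₂−J=1  J+j₁−j₂=1  J−j₁+j₂=3  j₁+j₂+J+1=6
(j₁±m₁, j₂±m₂, J±M) = (1,1,3,1,3,1)
P² = 3/2
sum k=0..1:
  [0] +1/6 = 1/6
  [1] −1/2 = -1/2
S = -1/3
C² = P²·S² = 1/6 ; C = -0.408248

−√(1/6) ≈ -0.408248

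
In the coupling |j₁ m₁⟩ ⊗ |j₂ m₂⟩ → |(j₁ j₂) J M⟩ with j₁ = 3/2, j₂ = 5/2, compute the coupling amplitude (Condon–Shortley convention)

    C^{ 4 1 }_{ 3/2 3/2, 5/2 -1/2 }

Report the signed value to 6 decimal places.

triangle: 0!·3!·5!/9! = 720/362880
(j±m)!: 3!·0!·2!·3!·5!·3! = 51840
prefactor² = (2J+1)·Δ·N² = 6480/7
  k=0: +1/(0!·0!·0!·2!·3!·3!) = 1/72
Σ = 1/72  ⇒  CG² = 6480/7·1/72² = 5/28
CG = +√(5/28) = +0.422577

+0.422577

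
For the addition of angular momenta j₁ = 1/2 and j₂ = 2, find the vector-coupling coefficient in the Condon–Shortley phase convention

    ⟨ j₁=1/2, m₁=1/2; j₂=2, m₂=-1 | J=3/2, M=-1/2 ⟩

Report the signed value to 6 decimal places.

+√(3/5) = +0.774597

√[4·1!0!3!/5! · 1!0!1!3!1!2!] = √(12/5)
  +(−1)^0/∏(0,1,0,1,0,2)! = 1/2  (running 1/2)
⟨..|..⟩ = √(12/5)·(1/2) = +0.774597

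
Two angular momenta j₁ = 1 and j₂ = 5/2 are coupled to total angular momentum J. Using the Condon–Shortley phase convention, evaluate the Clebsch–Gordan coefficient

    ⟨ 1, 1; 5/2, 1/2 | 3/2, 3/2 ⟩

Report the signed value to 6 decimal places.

+0.258199  (= +√(1/15))

j₁+j₂−J=2  J+j₁−j₂=0  J−j₁+j₂=3  j₁+j₂+J+1=6
(j₁±m₁, j₂±m₂, J±M) = (2,0,3,2,3,0)
P² = 48/5
sum k=0..0:
  [0] +1/12 = 1/12
S = 1/12
C² = P²·S² = 1/15 ; C = +0.258199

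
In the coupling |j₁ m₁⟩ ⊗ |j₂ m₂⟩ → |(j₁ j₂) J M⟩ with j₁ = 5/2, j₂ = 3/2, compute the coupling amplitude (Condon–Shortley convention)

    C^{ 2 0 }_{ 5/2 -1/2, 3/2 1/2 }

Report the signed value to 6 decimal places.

√[5·2!3!1!/7! · 2!3!2!1!2!2!] = √(8/7)
  +(−1)^1/∏(1,1,2,1,1,0)! = -1/2  (running -1/2)
  +(−1)^2/∏(2,0,1,0,2,1)! = 1/4  (running -1/4)
⟨..|..⟩ = √(8/7)·(-1/4) = -0.267261

−√(1/14) = -0.267261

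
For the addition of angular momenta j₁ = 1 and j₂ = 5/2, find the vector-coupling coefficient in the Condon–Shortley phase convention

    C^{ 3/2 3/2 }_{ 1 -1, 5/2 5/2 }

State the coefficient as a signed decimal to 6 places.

+√(2/3) = +0.816497

j₁+j₂−J=2  J+j₁−j₂=0  J−j₁+j₂=3  j₁+j₂+J+1=6
(j₁±m₁, j₂±m₂, J±M) = (0,2,5,0,3,0)
P² = 96
sum k=2..2:
  [2] +1/12 = 1/12
S = 1/12
C² = P²·S² = 2/3 ; C = +0.816497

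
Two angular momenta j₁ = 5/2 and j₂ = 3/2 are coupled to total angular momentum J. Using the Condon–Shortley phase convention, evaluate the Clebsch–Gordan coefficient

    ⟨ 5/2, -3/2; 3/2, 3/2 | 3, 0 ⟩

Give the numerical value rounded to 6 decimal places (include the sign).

-0.547723  (= −√(3/10))

j₁+j₂−J=1  J+j₁−j₂=4  J−j₁+j₂=2  j₁+j₂+J+1=8
(j₁±m₁, j₂±m₂, J±M) = (1,4,3,0,3,3)
P² = 216/5
sum k=1..1:
  [1] −1/12 = -1/12
S = -1/12
C² = P²·S² = 3/10 ; C = -0.547723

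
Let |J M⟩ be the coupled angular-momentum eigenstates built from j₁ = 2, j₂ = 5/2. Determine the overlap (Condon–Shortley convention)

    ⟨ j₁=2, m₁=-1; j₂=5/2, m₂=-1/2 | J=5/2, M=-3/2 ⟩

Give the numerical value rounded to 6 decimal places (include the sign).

√[6·2!2!3!/8! · 1!3!2!3!1!4!] = √(216/35)
  +(−1)^1/∏(1,1,2,1,0,2)! = -1/4  (running -1/4)
  +(−1)^2/∏(2,0,1,0,1,3)! = 1/12  (running -1/6)
⟨..|..⟩ = √(216/35)·(-1/6) = -0.414039

−√(6/35) = -0.414039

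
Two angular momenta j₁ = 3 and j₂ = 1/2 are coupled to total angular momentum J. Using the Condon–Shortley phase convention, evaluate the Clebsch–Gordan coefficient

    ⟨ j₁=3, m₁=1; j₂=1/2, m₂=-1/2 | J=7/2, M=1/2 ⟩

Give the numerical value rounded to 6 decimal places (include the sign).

+0.654654

triangle: 0!·6!·1!/8! = 720/40320
(j±m)!: 4!·2!·0!·1!·4!·3! = 6912
prefactor² = (2J+1)·Δ·N² = 6912/7
  k=0: +1/(0!·0!·2!·0!·4!·1!) = 1/48
Σ = 1/48  ⇒  CG² = 6912/7·1/48² = 3/7
CG = +√(3/7) = +0.654654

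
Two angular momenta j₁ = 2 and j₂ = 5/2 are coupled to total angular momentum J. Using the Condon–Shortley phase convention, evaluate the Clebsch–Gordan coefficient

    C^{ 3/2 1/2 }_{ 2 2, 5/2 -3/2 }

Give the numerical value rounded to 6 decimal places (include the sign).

+0.552052  (= +√(32/105))

j₁+j₂−J=3  J+j₁−j₂=1  J−j₁+j₂=2  j₁+j₂+J+1=7
(j₁±m₁, j₂±m₂, J±M) = (4,0,1,4,2,1)
P² = 384/35
sum k=0..0:
  [0] +1/6 = 1/6
S = 1/6
C² = P²·S² = 32/105 ; C = +0.552052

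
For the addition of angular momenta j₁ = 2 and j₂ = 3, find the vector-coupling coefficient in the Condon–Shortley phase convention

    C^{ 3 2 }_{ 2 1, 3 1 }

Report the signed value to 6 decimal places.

−√(1/4) = -0.500000

triangle: 2!*2!*4!/9! = 96/362880
(j±m)!: 3!*1!*4!*2!*5!*1! = 34560
prefactor² = (2J+1)*Δ*N² = 64
  k=0: +1/(0!*2!*1!*4!*1!*0!) = 1/48
  k=1: −1/(1!*1!*0!*3!*2!*1!) = -1/12
Σ = -1/16  ⇒  CG² = 64*(-1/16)² = 1/4
CG = −√(1/4) = -0.500000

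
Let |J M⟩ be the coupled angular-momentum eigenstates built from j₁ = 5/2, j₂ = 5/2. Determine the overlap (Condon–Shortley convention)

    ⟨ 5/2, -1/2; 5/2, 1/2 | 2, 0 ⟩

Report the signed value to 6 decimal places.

+√(4/21) = +0.436436

triangle: 3!·2!·2!/8! = 24/40320
(j±m)!: 2!·3!·3!·2!·2!·2! = 576
prefactor² = (2J+1)·Δ·N² = 12/7
  k=1: −1/(1!·2!·2!·2!·0!·0!) = -1/8
  k=2: +1/(2!·1!·1!·1!·1!·1!) = 1/2
  k=3: −1/(3!·0!·0!·0!·2!·2!) = -1/24
Σ = 1/3  ⇒  CG² = 12/7·1/3² = 4/21
CG = +√(4/21) = +0.436436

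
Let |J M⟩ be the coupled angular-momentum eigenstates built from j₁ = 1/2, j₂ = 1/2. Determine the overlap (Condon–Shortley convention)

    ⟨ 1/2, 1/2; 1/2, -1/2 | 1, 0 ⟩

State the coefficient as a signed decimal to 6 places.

√[3·0!1!1!/3! · 1!0!0!1!1!1!] = √(1/2)
  +(−1)^0/∏(0,0,0,0,1,1)! = 1  (running 1)
⟨..|..⟩ = √(1/2)·(1) = +0.707107

+0.707107  (= +√(1/2))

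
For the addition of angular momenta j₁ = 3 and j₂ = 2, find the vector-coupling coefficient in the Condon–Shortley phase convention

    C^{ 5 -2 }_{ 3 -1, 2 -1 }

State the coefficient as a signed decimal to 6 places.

+0.707107

triangle: 0!·6!·4!/11! = 17280/39916800
(j±m)!: 2!·4!·1!·3!·3!·7! = 8709120
prefactor² = (2J+1)·Δ·N² = 41472
  k=0: +1/(0!·0!·4!·1!·2!·3!) = 1/288
Σ = 1/288  ⇒  CG² = 41472·1/288² = 1/2
CG = +√(1/2) = +0.707107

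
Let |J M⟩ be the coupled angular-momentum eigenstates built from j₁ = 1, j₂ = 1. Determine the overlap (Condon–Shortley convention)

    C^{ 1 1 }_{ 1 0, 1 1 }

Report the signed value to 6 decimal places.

j₁+j₂−J=1  J+j₁−j₂=1  J−j₁+j₂=1  j₁+j₂+J+1=4
(j₁±m₁, j₂±m₂, J±M) = (1,1,2,0,2,0)
P² = 1/2
sum k=1..1:
  [1] −1/1 = -1
S = -1
C² = P²·S² = 1/2 ; C = -0.707107

−√(1/2) = -0.707107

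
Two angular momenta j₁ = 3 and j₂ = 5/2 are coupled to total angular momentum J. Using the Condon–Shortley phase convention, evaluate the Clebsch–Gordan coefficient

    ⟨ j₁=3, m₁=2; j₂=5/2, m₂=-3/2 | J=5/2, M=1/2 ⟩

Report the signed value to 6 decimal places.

j₁+j₂−J=3  J+j₁−j₂=3  J−j₁+j₂=2  j₁+j₂+J+1=9
(j₁±m₁, j₂±m₂, J±M) = (5,1,1,4,3,2)
P² = 288/7
sum k=0..1:
  [0] +1/12 = 1/12
  [1] −1/24 = -1/24
S = 1/24
C² = P²·S² = 1/14 ; C = +0.267261

+√(1/14) ≈ +0.267261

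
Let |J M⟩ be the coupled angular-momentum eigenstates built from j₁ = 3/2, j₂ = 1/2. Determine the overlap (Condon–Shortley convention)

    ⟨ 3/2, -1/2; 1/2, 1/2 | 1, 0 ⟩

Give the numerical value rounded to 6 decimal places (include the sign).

−√(1/2) = -0.707107

triangle: 1!·2!·0!/4! = 2/24
(j±m)!: 1!·2!·1!·0!·1!·1! = 2
prefactor² = (2J+1)·Δ·N² = 1/2
  k=1: −1/(1!·0!·1!·0!·1!·0!) = -1
Σ = -1  ⇒  CG² = 1/2·(-1)² = 1/2
CG = −√(1/2) = -0.707107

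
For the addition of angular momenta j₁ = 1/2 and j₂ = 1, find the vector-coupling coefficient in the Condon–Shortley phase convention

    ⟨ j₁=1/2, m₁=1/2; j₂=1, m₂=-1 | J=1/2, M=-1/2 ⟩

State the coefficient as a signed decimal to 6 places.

triangle: 1!×0!×1!/3! = 1/6
(j±m)!: 1!×0!×0!×2!×0!×1! = 2
prefactor² = (2J+1)×Δ×N² = 2/3
  k=0: +1/(0!×1!×0!×0!×0!×1!) = 1
Σ = 1  ⇒  CG² = 2/3×1² = 2/3
CG = +√(2/3) = +0.816497

+0.816497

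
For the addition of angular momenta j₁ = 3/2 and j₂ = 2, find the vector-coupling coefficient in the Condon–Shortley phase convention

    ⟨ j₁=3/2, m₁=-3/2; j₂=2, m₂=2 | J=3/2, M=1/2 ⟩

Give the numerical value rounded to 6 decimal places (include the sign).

+√(2/5) ≈ +0.632456

triangle: 2!*1!*2!/6! = 4/720
(j±m)!: 0!*3!*4!*0!*2!*1! = 288
prefactor² = (2J+1)*Δ*N² = 32/5
  k=2: +1/(2!*0!*1!*2!*0!*0!) = 1/4
Σ = 1/4  ⇒  CG² = 32/5*1/4² = 2/5
CG = +√(2/5) = +0.632456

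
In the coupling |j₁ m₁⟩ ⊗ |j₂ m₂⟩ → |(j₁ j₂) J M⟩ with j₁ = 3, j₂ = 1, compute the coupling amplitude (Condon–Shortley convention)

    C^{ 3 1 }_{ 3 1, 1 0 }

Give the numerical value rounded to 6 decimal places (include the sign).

+√(1/12) = +0.288675

j₁+j₂−J=1  J+j₁−j₂=5  J−j₁+j₂=1  j₁+j₂+J+1=8
(j₁±m₁, j₂±m₂, J±M) = (4,2,1,1,4,2)
P² = 48
sum k=0..1:
  [0] +1/12 = 1/12
  [1] −1/24 = -1/24
S = 1/24
C² = P²·S² = 1/12 ; C = +0.288675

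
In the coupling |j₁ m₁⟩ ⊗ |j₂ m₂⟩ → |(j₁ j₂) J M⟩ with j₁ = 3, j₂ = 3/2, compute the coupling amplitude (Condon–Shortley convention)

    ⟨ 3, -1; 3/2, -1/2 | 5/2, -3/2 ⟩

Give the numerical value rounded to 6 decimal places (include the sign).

triangle: 2!·4!·1!/8! = 48/40320
(j±m)!: 2!·4!·1!·2!·1!·4! = 2304
prefactor² = (2J+1)·Δ·N² = 576/35
  k=0: +1/(0!·2!·4!·1!·0!·0!) = 1/48
  k=1: −1/(1!·1!·3!·0!·1!·1!) = -1/6
Σ = -7/48  ⇒  CG² = 576/35·(-7/48)² = 7/20
CG = −√(7/20) = -0.591608

−√(7/20) ≈ -0.591608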